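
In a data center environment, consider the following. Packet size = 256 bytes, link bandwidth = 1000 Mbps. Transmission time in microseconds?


Given: packet = 256 bytes, bandwidth = 1000 Mbps
Packet in bits = 256 * 8 = 2048 bits
Bandwidth = 1000 * 10^6 = 1000000000 bps
Time = 2048 / 1000000000 seconds
Time in us = 2048 * 10^6 / 1000000000 = 2.048

2.048


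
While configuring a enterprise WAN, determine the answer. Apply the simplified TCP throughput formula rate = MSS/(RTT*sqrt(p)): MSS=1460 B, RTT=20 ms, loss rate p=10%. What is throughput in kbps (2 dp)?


Given: MSS = 1460 bytes, RTT = 20 ms, loss = 10%
RTT in seconds = 20 / 1000 = 0.02
Loss rate = 10% = 0.1
sqrt(loss) = sqrt(0.1) = 0.316227766017
Throughput (bytes/s) = 1460 / (0.02 * 0.316227766017) = 230846.2692
Throughput (kbps) = 230846.2692 * 8 / 1000 = 1846.770154 -> 1846.77 kbps (2 dp)

1846.77


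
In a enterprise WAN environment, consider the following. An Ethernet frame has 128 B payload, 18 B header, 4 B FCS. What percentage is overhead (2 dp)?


Given: payload = 128 B, header = 18 B, trailer = 4 B
Overhead bytes = header + trailer = 18 + 4 = 22
Total frame = payload + overhead = 128 + 22 = 150
Overhead % = 22 / 150 * 100 = 14.6667% -> 14.67% (2 dp)

14.67


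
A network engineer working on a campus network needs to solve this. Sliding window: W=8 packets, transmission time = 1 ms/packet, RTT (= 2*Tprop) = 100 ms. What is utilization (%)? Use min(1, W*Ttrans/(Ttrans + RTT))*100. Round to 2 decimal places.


Given: W = 8, Ttrans = 1 ms, RTT = 100 ms (= 2 * Tprop, Tprop = 50 ms)
Cycle time = Ttrans + RTT = 1 + 100 = 101 ms (first packet sent until its ACK returns)
W * Ttrans = 8 * 1 = 8 ms of sending per cycle
W * Ttrans / (Ttrans + RTT) = 8 / 101 = 0.079208
U = min(1, 0.079208) = 0.079208
U% = 7.92%

7.92


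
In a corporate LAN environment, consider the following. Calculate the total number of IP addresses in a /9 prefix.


Given: CIDR prefix /9
Host bits = 32 - 9 = 23
Total addresses = 2^23 = 8388608

8388608


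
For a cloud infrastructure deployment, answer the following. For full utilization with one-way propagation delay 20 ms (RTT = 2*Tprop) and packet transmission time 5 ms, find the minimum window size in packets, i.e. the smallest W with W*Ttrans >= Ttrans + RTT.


Given: Ttrans = 5 ms, RTT = 40 ms (= 2 * Tprop, Tprop = 20 ms)
Time until first ACK returns = Ttrans + RTT = 5 + 40 = 45 ms
Need W * Ttrans >= Ttrans + RTT  ->  W >= (Ttrans + RTT) / Ttrans
(Ttrans + RTT) / Ttrans = 45 / 5 = 9
W_min = ceil(9) = 9

9


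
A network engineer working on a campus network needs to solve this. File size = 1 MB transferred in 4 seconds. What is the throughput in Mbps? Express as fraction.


Given: file = 1 MB, time = 4 s
File in Mb = 1 * 8 = 8 Mb
Throughput = 8 / 4 Mbps
Throughput = 2 Mbps

2


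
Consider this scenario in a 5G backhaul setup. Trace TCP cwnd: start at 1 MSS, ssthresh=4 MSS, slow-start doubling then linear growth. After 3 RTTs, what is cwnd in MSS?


RTT 0: cwnd = 1 MSS (initial)
RTT 1: cwnd = 2 MSS (slow start, doubled)
RTT 2: cwnd = 4 MSS (slow start, doubled)
RTT 3: cwnd = 5 MSS (congestion avoidance, +1)

5


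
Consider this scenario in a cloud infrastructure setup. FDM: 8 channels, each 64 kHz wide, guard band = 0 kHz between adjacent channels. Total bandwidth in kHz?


Given: 8 channels, 64 kHz each, guard = 0 kHz
Channel bandwidth = 8 * 64 = 512 kHz
Guard bands = 7 gaps * 0 kHz = 0 kHz
Total = 512 + 0 = 512 kHz

512


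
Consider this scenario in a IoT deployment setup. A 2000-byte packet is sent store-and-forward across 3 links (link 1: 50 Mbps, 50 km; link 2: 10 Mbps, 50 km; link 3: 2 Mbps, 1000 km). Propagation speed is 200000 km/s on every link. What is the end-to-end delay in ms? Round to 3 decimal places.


Packet = 2000 bytes = 16000 bits. Store-and-forward: sum (t_trans + t_prop) per link.
Link 1: t_trans = 16000/(50*10^6) s = 0.3200 ms; t_prop = 50/200000 s = 0.2500 ms; subtotal = 0.5700 ms
Link 2: t_trans = 16000/(10*10^6) s = 1.6000 ms; t_prop = 50/200000 s = 0.2500 ms; subtotal = 1.8500 ms
Link 3: t_trans = 16000/(2*10^6) s = 8.0000 ms; t_prop = 1000/200000 s = 5.0000 ms; subtotal = 13.0000 ms
End-to-end = 0.5700 + 1.8500 + 13.0000 = 15.4200 ms -> 15.420 ms (3 dp)

15.420


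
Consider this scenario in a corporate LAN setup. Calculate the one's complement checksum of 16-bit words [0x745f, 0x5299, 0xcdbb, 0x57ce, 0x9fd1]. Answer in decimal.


Given words: [0x745f, 0x5299, 0xcdbb, 0x57ce, 0x9fd1]
Step 1: Sum all words
Raw sum = 29791 + 21145 + 52667 + 22478 + 40913 = 166994
Step 2: Fold carry: (35922 + 2) = 35924
One's complement = ~35924 & 0xFFFF = 29611

29611


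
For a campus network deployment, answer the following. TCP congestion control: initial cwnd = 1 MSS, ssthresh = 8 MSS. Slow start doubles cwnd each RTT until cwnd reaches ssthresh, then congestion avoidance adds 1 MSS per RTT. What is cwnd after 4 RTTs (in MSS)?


RTT 0: cwnd = 1 MSS (initial)
RTT 1: cwnd = 2 MSS (slow start, doubled)
RTT 2: cwnd = 4 MSS (slow start, doubled)
RTT 3: cwnd = 8 MSS (slow start, doubled)
RTT 4: cwnd = 9 MSS (congestion avoidance, +1)

9


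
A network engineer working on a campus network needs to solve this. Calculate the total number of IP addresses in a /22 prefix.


Given: CIDR prefix /22
Host bits = 32 - 22 = 10
Total addresses = 2^10 = 1024

1024


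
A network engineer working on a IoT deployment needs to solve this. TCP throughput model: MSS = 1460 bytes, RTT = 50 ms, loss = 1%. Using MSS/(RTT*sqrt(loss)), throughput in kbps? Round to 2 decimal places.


Given: MSS = 1460 bytes, RTT = 50 ms, loss = 1%
RTT in seconds = 50 / 1000 = 0.05
Loss rate = 1% = 0.01
sqrt(loss) = sqrt(0.01) = 0.1
Throughput (bytes/s) = 1460 / (0.05 * 0.1) = 292000.0000
Throughput (kbps) = 292000.0000 * 8 / 1000 = 2336.000000 -> 2336.00 kbps (2 dp)

2336.00


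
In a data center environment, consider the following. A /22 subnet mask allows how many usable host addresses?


Given: subnet mask /22
Host bits = 32 - 22 = 10
Total addresses = 2^10 = 1024
Usable hosts = 1024 - 2 (network + broadcast) = 1022

1022


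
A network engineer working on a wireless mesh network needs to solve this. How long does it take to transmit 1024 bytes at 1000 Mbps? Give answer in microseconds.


Given: packet = 1024 bytes, bandwidth = 1000 Mbps
Packet in bits = 1024 * 8 = 8192 bits
Bandwidth = 1000 * 10^6 = 1000000000 bps
Time = 8192 / 1000000000 seconds
Time in us = 8192 * 10^6 / 1000000000 = 8.192

8.192


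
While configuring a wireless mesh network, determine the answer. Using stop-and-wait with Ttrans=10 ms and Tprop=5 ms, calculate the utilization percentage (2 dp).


Given: Ttrans = 10 ms, Tprop = 5 ms
RTT = 2 * Tprop = 2 * 5 = 10 ms
U = Ttrans / (Ttrans + RTT)
U = 10 / (10 + 10)
U = 10 / 20 = 0.5
U% = 50.00%

50.00


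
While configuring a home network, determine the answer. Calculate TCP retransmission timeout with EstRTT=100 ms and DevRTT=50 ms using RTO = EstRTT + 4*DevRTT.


Given: EstRTT = 100 ms, DevRTT = 50 ms
Timeout = EstRTT + 4 * DevRTT
4 * DevRTT = 4 * 50 = 200
Timeout = 100 + 200 = 300 ms

300


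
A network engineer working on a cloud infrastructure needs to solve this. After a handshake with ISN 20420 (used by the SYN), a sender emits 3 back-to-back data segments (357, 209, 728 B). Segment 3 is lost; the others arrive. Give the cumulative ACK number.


SYN uses sequence number 20420; first data byte = ISN + 1 = 20421.
Segment 1: SEQ = 20421, len = 357 B, covers [20421, 20777]
Segment 2: SEQ = 20778, len = 209 B, covers [20778, 20986]
Segment 3: SEQ = 20987, len = 728 B, covers [20987, 21714] [LOST]
In-order data received: bytes [20421, 20986] (segments 1..2).
Segment 3 missing -> gap begins at byte 20987.
Cumulative ACK = next expected in-order byte = 20421 + 357 + 209 = 20987

20987


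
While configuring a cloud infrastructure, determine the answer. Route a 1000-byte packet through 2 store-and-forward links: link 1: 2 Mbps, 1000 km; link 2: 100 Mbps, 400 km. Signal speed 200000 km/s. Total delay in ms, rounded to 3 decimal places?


Packet = 1000 bytes = 8000 bits. Store-and-forward: sum (t_trans + t_prop) per link.
Link 1: t_trans = 8000/(2*10^6) s = 4.0000 ms; t_prop = 1000/200000 s = 5.0000 ms; subtotal = 9.0000 ms
Link 2: t_trans = 8000/(100*10^6) s = 0.0800 ms; t_prop = 400/200000 s = 2.0000 ms; subtotal = 2.0800 ms
End-to-end = 9.0000 + 2.0800 = 11.0800 ms -> 11.080 ms (3 dp)

11.080


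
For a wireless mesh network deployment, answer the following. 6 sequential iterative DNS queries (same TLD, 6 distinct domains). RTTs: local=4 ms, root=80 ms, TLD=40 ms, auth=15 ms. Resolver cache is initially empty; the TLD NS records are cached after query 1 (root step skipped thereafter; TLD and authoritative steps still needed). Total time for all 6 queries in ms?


Lookup 1 (cold cache): local + root + TLD + auth = 4 + 80 + 40 + 15 = 139 ms
Lookups 2..6 (TLD NS cached -> skip root; new domain -> still ask TLD and auth): local + TLD + auth = 4 + 40 + 15 = 59 ms each
Remaining 5 lookups: 5 * 59 = 295 ms
Total = 139 + 295 = 434 ms

434


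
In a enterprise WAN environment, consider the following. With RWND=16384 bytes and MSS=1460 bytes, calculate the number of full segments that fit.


Given: RWND = 16384 bytes, MSS = 1460 bytes
Full segments = floor(RWND / MSS)
Full segments = floor(16384 / 1460)
Full segments = floor(11.2219) = 11

11


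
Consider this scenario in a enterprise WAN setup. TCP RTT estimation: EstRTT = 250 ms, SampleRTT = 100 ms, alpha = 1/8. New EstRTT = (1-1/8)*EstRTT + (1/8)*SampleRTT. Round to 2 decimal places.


Given: EstRTT = 250 ms, SampleRTT = 100 ms, alpha = 1/8
New EstRTT = (1 - alpha) * EstRTT + alpha * SampleRTT
(7/8) * 250 = 218.75
(1/8) * 100 = 12.5
New EstRTT = 218.75 + 12.5 = 231.25 ms -> 231.25 ms (2 dp)

231.25


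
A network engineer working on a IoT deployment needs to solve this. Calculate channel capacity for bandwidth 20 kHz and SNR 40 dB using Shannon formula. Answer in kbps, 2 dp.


Given: B = 20 kHz, SNR = 40 dB
SNR linear = 10^(40/10) = 10000
1 + SNR = 10001
log2(10001) = 13.2878566418
C = 20 * 1000 * 13.2878566418 = 265757.1328 bps
C = 265.757133 kbps -> 265.76 kbps (2 dp)

265.76


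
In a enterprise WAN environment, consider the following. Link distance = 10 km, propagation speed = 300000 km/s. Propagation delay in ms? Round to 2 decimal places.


Given: distance = 10 km, speed = 300000 km/s
Delay = distance / speed = 10 / 300000 seconds
Delay in ms = 10 * 1000 / 300000
Delay = 0.0333 ms
Rounded to 2 dp = 0.03 ms

0.03


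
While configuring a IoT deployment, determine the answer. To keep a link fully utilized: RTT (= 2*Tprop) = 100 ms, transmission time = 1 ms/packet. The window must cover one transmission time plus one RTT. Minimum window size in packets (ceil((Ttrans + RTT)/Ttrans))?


Given: Ttrans = 1 ms, RTT = 100 ms (= 2 * Tprop, Tprop = 50 ms)
Time until first ACK returns = Ttrans + RTT = 1 + 100 = 101 ms
Need W * Ttrans >= Ttrans + RTT  ->  W >= (Ttrans + RTT) / Ttrans
(Ttrans + RTT) / Ttrans = 101 / 1 = 101
W_min = ceil(101) = 101

101


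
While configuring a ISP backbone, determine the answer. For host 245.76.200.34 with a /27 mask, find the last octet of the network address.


Given: IP = 245.76.200.34, prefix = /27
Subnet mask = 255.255.255.224
Last octet of IP: 34
Last octet of mask: 224
Network last octet = 34 AND 224 = 32

32


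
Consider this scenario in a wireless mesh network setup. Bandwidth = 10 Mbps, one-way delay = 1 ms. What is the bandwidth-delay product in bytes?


Given: bandwidth = 10 Mbps, delay = 1 ms
BDP in bits = 10 * 10^6 * 1 / 1000
BDP in bits = 10000
BDP in bytes = 10000 / 8 = 1250

1250


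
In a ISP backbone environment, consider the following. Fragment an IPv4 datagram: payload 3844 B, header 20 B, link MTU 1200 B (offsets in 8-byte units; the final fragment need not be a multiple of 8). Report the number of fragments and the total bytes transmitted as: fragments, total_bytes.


Max data per non-final fragment = floor((MTU - header)/8)*8 = floor((1200 - 20)/8)*8 = floor(1180/8)*8 = 1176 B
Final fragment needs no 8-byte alignment: it can carry up to MTU - header = 1180 B
Non-final fragments needed = ceil((payload - 1180) / 1176) = ceil(2664/1176) = ceil(2.2653) = 3
Number of fragments = 3 + 1 = 4
Fragment sizes (data): 3 * 1176 B + 316 B (last, 316 <= 1180 OK)
Total bytes sent = payload + n_frags * header = 3844 + 4*20 = 3844 + 80 = 3924 B

4, 3924


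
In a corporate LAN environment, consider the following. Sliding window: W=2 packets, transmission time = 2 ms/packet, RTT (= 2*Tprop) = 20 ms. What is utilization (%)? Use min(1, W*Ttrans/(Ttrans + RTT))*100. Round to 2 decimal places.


Given: W = 2, Ttrans = 2 ms, RTT = 20 ms (= 2 * Tprop, Tprop = 10 ms)
Cycle time = Ttrans + RTT = 2 + 20 = 22 ms (first packet sent until its ACK returns)
W * Ttrans = 2 * 2 = 4 ms of sending per cycle
W * Ttrans / (Ttrans + RTT) = 4 / 22 = 0.181818
U = min(1, 0.181818) = 0.181818
U% = 18.18%

18.18


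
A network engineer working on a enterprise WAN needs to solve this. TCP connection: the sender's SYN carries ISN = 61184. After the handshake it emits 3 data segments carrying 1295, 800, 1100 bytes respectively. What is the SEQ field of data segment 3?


The SYN occupies sequence number ISN = 61184, so the first data byte is ISN + 1 = 61185.
SEQ of data segment i = (ISN + 1) + sum of payload sizes of segments 1..i-1.
Segment 1: SEQ = 61185, payload = 1295 bytes
Segment 2: SEQ = 62480, payload = 800 bytes
Segment 3: SEQ = 63280, payload = 1100 bytes
SEQ of segment 3 = 61185 + 1295 + 800 = 63280

63280


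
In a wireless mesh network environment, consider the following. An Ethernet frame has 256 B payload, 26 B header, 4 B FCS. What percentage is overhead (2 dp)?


Given: payload = 256 B, header = 26 B, trailer = 4 B
Overhead bytes = header + trailer = 26 + 4 = 30
Total frame = payload + overhead = 256 + 30 = 286
Overhead % = 30 / 286 * 100 = 10.4895% -> 10.49% (2 dp)

10.49


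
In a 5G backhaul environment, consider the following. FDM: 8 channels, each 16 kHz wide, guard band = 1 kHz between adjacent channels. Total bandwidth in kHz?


Given: 8 channels, 16 kHz each, guard = 1 kHz
Channel bandwidth = 8 * 16 = 128 kHz
Guard bands = 7 gaps * 1 kHz = 7 kHz
Total = 128 + 7 = 135 kHz

135


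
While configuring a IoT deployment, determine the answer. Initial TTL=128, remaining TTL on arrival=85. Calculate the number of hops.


Given: initial TTL = 128, received TTL = 85
Hops = initial TTL - received TTL
Hops = 128 - 85 = 43

43


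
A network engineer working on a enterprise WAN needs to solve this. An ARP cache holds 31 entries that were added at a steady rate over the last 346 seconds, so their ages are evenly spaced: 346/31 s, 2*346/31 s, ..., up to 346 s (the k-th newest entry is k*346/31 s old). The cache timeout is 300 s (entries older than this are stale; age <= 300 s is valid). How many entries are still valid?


Ages are k * 346/31 s for k = 1..31 (spacing = 11.1613 s).
Entry k is valid iff k * 346/31 <= 300 iff k <= 31 * 300 / 346 = 26.8786
n_valid = floor(26.8786) = 26
(n_stale = 31 - 26 = 5)

26


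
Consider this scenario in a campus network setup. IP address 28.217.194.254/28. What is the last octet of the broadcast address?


Given: IP = 28.217.194.254, prefix = /28
Host bits = 32 - 28 = 4
Network last octet = 254 AND mask = 240
Host part size = 2^4 - 1 = 15
Broadcast last octet = 240 OR 15 = 255

255


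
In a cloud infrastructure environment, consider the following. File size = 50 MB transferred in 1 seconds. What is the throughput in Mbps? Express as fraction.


Given: file = 50 MB, time = 1 s
File in Mb = 50 * 8 = 400 Mb
Throughput = 400 / 1 Mbps
Throughput = 400 Mbps

400


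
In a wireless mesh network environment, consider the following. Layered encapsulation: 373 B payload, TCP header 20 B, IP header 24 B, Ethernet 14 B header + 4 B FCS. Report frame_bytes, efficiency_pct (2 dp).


TCP segment = 373 + 20 = 393 B
IP packet = 393 + 24 = 417 B
Ethernet frame = 417 + 14 + 4 = 435 B
Efficiency = app / frame = 373 / 435 = 0.857471 = 85.7471% -> 85.75% (2 dp)

435, 85.75


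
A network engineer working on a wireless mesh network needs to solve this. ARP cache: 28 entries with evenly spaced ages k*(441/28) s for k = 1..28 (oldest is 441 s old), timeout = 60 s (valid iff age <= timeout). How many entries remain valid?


Ages are k * 441/28 s for k = 1..28 (spacing = 15.7500 s).
Entry k is valid iff k * 441/28 <= 60 iff k <= 28 * 60 / 441 = 3.8095
n_valid = floor(3.8095) = 3
(n_stale = 28 - 3 = 25)

3


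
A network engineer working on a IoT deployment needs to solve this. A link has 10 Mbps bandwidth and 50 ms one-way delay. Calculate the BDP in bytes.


Given: bandwidth = 10 Mbps, delay = 50 ms
BDP in bits = 10 * 10^6 * 50 / 1000
BDP in bits = 500000
BDP in bytes = 500000 / 8 = 62500

62500


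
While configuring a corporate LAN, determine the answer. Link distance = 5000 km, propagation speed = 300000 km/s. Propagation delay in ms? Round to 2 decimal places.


Given: distance = 5000 km, speed = 300000 km/s
Delay = distance / speed = 5000 / 300000 seconds
Delay in ms = 5000 * 1000 / 300000
Delay = 16.6667 ms
Rounded to 2 dp = 16.67 ms

16.67


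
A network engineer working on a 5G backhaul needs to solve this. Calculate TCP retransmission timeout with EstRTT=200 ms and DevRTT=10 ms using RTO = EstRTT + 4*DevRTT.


Given: EstRTT = 200 ms, DevRTT = 10 ms
Timeout = EstRTT + 4 * DevRTT
4 * DevRTT = 4 * 10 = 40
Timeout = 200 + 40 = 240 ms

240


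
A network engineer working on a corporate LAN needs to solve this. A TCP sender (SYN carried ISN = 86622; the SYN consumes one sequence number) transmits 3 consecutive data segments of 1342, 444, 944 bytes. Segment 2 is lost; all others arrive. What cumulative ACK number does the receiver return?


SYN uses sequence number 86622; first data byte = ISN + 1 = 86623.
Segment 1: SEQ = 86623, len = 1342 B, covers [86623, 87964]
Segment 2: SEQ = 87965, len = 444 B, covers [87965, 88408] [LOST]
Segment 3: SEQ = 88409, len = 944 B, covers [88409, 89352]
In-order data received: bytes [86623, 87964] (segments 1..1).
Segment 2 missing -> gap begins at byte 87965; later segments buffered out of order.
Cumulative ACK = next expected in-order byte = 86623 + 1342 = 87965

87965


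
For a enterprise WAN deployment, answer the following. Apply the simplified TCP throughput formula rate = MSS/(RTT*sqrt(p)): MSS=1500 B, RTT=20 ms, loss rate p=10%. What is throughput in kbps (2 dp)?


Given: MSS = 1500 bytes, RTT = 20 ms, loss = 10%
RTT in seconds = 20 / 1000 = 0.02
Loss rate = 10% = 0.1
sqrt(loss) = sqrt(0.1) = 0.316227766017
Throughput (bytes/s) = 1500 / (0.02 * 0.316227766017) = 237170.8245
Throughput (kbps) = 237170.8245 * 8 / 1000 = 1897.366596 -> 1897.37 kbps (2 dp)

1897.37


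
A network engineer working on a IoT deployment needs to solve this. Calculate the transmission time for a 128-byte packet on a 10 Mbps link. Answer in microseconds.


Given: packet = 128 bytes, bandwidth = 10 Mbps
Packet in bits = 128 * 8 = 1024 bits
Bandwidth = 10 * 10^6 = 10000000 bps
Time = 1024 / 10000000 seconds
Time in us = 1024 * 10^6 / 10000000 = 102.4

102.4


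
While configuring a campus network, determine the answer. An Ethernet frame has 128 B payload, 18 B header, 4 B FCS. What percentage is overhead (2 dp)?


Given: payload = 128 B, header = 18 B, trailer = 4 B
Overhead bytes = header + trailer = 18 + 4 = 22
Total frame = payload + overhead = 128 + 22 = 150
Overhead % = 22 / 150 * 100 = 14.6667% -> 14.67% (2 dp)

14.67


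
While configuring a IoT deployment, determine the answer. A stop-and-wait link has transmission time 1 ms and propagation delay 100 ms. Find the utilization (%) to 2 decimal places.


Given: Ttrans = 1 ms, Tprop = 100 ms
RTT = 2 * Tprop = 2 * 100 = 200 ms
U = Ttrans / (Ttrans + RTT)
U = 1 / (1 + 200)
U = 1 / 201 = 0.004975
U% = 0.50%

0.50


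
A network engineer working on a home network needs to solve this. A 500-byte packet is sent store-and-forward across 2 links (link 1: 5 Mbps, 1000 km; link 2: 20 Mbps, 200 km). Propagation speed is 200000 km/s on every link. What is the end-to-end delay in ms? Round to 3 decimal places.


Packet = 500 bytes = 4000 bits. Store-and-forward: sum (t_trans + t_prop) per link.
Link 1: t_trans = 4000/(5*10^6) s = 0.8000 ms; t_prop = 1000/200000 s = 5.0000 ms; subtotal = 5.8000 ms
Link 2: t_trans = 4000/(20*10^6) s = 0.2000 ms; t_prop = 200/200000 s = 1.0000 ms; subtotal = 1.2000 ms
End-to-end = 5.8000 + 1.2000 = 7.0000 ms -> 7.000 ms (3 dp)

7.000


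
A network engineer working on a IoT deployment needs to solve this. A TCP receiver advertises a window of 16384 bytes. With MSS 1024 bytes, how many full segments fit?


Given: RWND = 16384 bytes, MSS = 1024 bytes
Full segments = floor(RWND / MSS)
Full segments = floor(16384 / 1024)
Full segments = floor(16.0) = 16

16


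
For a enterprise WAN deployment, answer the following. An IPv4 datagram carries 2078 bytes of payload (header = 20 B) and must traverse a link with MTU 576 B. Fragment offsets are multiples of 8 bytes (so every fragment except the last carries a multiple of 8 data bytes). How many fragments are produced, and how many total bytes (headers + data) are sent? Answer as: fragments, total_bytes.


Max data per non-final fragment = floor((MTU - header)/8)*8 = floor((576 - 20)/8)*8 = floor(556/8)*8 = 552 B
Final fragment needs no 8-byte alignment: it can carry up to MTU - header = 556 B
Non-final fragments needed = ceil((payload - 556) / 552) = ceil(1522/552) = ceil(2.7572) = 3
Number of fragments = 3 + 1 = 4
Fragment sizes (data): 3 * 552 B + 422 B (last, 422 <= 556 OK)
Total bytes sent = payload + n_frags * header = 2078 + 4*20 = 2078 + 80 = 2158 B

4, 2158


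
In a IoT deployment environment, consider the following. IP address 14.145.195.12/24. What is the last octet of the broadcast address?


Given: IP = 14.145.195.12, prefix = /24
Host bits = 32 - 24 = 8
Network last octet = 12 AND mask = 0
Host part size = 2^8 - 1 = 255
Broadcast last octet = 0 OR 255 = 255

255


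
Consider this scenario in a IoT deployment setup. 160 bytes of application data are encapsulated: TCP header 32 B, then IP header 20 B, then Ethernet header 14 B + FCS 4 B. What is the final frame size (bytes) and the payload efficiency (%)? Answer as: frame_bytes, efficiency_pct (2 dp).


TCP segment = 160 + 32 = 192 B
IP packet = 192 + 20 = 212 B
Ethernet frame = 212 + 14 + 4 = 230 B
Efficiency = app / frame = 160 / 230 = 0.695652 = 69.5652% -> 69.57% (2 dp)

230, 69.57


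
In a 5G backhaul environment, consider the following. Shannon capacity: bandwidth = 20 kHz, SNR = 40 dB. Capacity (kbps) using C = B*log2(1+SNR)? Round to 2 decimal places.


Given: B = 20 kHz, SNR = 40 dB
SNR linear = 10^(40/10) = 10000
1 + SNR = 10001
log2(10001) = 13.2878566418
C = 20 * 1000 * 13.2878566418 = 265757.1328 bps
C = 265.757133 kbps -> 265.76 kbps (2 dp)

265.76


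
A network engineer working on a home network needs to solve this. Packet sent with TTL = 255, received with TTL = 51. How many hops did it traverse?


Given: initial TTL = 255, received TTL = 51
Hops = initial TTL - received TTL
Hops = 255 - 51 = 204

204


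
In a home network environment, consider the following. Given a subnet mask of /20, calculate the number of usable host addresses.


Given: subnet mask /20
Host bits = 32 - 20 = 12
Total addresses = 2^12 = 4096
Usable hosts = 4096 - 2 (network + broadcast) = 4094

4094


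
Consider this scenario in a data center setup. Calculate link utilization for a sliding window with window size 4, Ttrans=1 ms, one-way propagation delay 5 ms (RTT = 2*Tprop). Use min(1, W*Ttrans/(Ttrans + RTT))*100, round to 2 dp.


Given: W = 4, Ttrans = 1 ms, RTT = 10 ms (= 2 * Tprop, Tprop = 5 ms)
Cycle time = Ttrans + RTT = 1 + 10 = 11 ms (first packet sent until its ACK returns)
W * Ttrans = 4 * 1 = 4 ms of sending per cycle
W * Ttrans / (Ttrans + RTT) = 4 / 11 = 0.363636
U = min(1, 0.363636) = 0.363636
U% = 36.36%

36.36


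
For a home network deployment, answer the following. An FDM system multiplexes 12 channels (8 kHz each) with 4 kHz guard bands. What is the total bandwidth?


Given: 12 channels, 8 kHz each, guard = 4 kHz
Channel bandwidth = 12 * 8 = 96 kHz
Guard bands = 11 gaps * 4 kHz = 44 kHz
Total = 96 + 44 = 140 kHz

140


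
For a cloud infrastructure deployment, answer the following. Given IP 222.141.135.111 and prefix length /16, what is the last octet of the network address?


Given: IP = 222.141.135.111, prefix = /16
Subnet mask = 255.255.0.0
Last octet of IP: 111
Last octet of mask: 0
Network last octet = 111 AND 0 = 0

0


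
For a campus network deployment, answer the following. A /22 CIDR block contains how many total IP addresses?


Given: CIDR prefix /22
Host bits = 32 - 22 = 10
Total addresses = 2^10 = 1024

1024


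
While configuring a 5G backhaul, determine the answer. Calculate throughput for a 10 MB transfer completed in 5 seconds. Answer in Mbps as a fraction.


Given: file = 10 MB, time = 5 s
File in Mb = 10 * 8 = 80 Mb
Throughput = 80 / 5 Mbps
Throughput = 16 Mbps

16


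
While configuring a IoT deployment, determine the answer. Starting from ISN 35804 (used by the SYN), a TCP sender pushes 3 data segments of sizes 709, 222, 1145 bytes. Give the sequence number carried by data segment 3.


The SYN occupies sequence number ISN = 35804, so the first data byte is ISN + 1 = 35805.
SEQ of data segment i = (ISN + 1) + sum of payload sizes of segments 1..i-1.
Segment 1: SEQ = 35805, payload = 709 bytes
Segment 2: SEQ = 36514, payload = 222 bytes
Segment 3: SEQ = 36736, payload = 1145 bytes
SEQ of segment 3 = 35805 + 709 + 222 = 36736

36736


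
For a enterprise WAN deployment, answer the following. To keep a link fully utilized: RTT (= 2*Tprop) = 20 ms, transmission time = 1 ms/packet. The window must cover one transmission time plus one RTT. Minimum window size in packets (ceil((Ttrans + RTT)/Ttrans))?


Given: Ttrans = 1 ms, RTT = 20 ms (= 2 * Tprop, Tprop = 10 ms)
Time until first ACK returns = Ttrans + RTT = 1 + 20 = 21 ms
Need W * Ttrans >= Ttrans + RTT  ->  W >= (Ttrans + RTT) / Ttrans
(Ttrans + RTT) / Ttrans = 21 / 1 = 21
W_min = ceil(21) = 21

21


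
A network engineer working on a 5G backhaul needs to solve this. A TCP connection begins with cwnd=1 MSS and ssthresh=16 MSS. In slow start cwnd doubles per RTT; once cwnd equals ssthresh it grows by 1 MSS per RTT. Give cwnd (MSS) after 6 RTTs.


RTT 0: cwnd = 1 MSS (initial)
RTT 1: cwnd = 2 MSS (slow start, doubled)
RTT 2: cwnd = 4 MSS (slow start, doubled)
RTT 3: cwnd = 8 MSS (slow start, doubled)
RTT 4: cwnd = 16 MSS (slow start, doubled)
RTT 5: cwnd = 17 MSS (congestion avoidance, +1)
RTT 6: cwnd = 18 MSS (congestion avoidance, +1)

18


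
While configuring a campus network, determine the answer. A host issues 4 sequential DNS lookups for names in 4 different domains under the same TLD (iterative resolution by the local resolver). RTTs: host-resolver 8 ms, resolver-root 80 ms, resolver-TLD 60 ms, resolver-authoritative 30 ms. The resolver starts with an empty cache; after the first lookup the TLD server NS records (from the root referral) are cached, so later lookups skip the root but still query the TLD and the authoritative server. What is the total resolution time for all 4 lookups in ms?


Lookup 1 (cold cache): local + root + TLD + auth = 8 + 80 + 60 + 30 = 178 ms
Lookups 2..4 (TLD NS cached -> skip root; new domain -> still ask TLD and auth): local + TLD + auth = 8 + 60 + 30 = 98 ms each
Remaining 3 lookups: 3 * 98 = 294 ms
Total = 178 + 294 = 472 ms

472


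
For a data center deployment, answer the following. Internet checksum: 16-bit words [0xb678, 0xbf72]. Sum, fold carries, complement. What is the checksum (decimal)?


Given words: [0xb678, 0xbf72]
Step 1: Sum all words
Raw sum = 46712 + 49010 = 95722
Step 2: Fold carry: (30186 + 1) = 30187
One's complement = ~30187 & 0xFFFF = 35348

35348


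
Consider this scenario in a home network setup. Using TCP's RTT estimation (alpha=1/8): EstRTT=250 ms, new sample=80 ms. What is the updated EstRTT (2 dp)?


Given: EstRTT = 250 ms, SampleRTT = 80 ms, alpha = 1/8
New EstRTT = (1 - alpha) * EstRTT + alpha * SampleRTT
(7/8) * 250 = 218.75
(1/8) * 80 = 10
New EstRTT = 218.75 + 10 = 228.75 ms -> 228.75 ms (2 dp)

228.75


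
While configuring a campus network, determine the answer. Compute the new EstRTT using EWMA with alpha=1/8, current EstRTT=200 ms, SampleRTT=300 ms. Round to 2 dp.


Given: EstRTT = 200 ms, SampleRTT = 300 ms, alpha = 1/8
New EstRTT = (1 - alpha) * EstRTT + alpha * SampleRTT
(7/8) * 200 = 175
(1/8) * 300 = 37.5
New EstRTT = 175 + 37.5 = 212.5 ms -> 212.50 ms (2 dp)

212.50


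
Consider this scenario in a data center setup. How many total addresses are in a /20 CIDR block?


Given: CIDR prefix /20
Host bits = 32 - 20 = 12
Total addresses = 2^12 = 4096

4096


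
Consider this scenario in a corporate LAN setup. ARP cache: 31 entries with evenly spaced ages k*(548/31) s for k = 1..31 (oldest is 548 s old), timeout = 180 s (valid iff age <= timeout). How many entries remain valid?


Ages are k * 548/31 s for k = 1..31 (spacing = 17.6774 s).
Entry k is valid iff k * 548/31 <= 180 iff k <= 31 * 180 / 548 = 10.1825
n_valid = floor(10.1825) = 10
(n_stale = 31 - 10 = 21)

10


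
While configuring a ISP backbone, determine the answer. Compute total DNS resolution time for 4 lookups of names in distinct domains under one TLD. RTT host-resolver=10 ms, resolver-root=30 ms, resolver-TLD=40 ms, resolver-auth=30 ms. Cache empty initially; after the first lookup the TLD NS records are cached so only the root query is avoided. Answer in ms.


Lookup 1 (cold cache): local + root + TLD + auth = 10 + 30 + 40 + 30 = 110 ms
Lookups 2..4 (TLD NS cached -> skip root; new domain -> still ask TLD and auth): local + TLD + auth = 10 + 40 + 30 = 80 ms each
Remaining 3 lookups: 3 * 80 = 240 ms
Total = 110 + 240 = 350 ms

350


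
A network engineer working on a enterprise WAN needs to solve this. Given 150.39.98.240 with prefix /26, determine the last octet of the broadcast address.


Given: IP = 150.39.98.240, prefix = /26
Host bits = 32 - 26 = 6
Network last octet = 240 AND mask = 192
Host part size = 2^6 - 1 = 63
Broadcast last octet = 192 OR 63 = 255

255


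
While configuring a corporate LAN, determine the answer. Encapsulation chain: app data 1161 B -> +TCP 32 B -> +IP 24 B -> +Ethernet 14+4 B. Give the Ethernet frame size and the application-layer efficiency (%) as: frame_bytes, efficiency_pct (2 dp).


TCP segment = 1161 + 32 = 1193 B
IP packet = 1193 + 24 = 1217 B
Ethernet frame = 1217 + 14 + 4 = 1235 B
Efficiency = app / frame = 1161 / 1235 = 0.940081 = 94.0081% -> 94.01% (2 dp)

1235, 94.01


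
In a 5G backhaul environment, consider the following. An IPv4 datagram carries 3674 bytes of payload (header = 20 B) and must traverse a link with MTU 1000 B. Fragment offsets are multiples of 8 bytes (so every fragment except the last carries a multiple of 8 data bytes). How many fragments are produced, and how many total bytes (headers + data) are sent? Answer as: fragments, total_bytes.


Max data per non-final fragment = floor((MTU - header)/8)*8 = floor((1000 - 20)/8)*8 = floor(980/8)*8 = 976 B
Final fragment needs no 8-byte alignment: it can carry up to MTU - header = 980 B
Non-final fragments needed = ceil((payload - 980) / 976) = ceil(2694/976) = ceil(2.7602) = 3
Number of fragments = 3 + 1 = 4
Fragment sizes (data): 3 * 976 B + 746 B (last, 746 <= 980 OK)
Total bytes sent = payload + n_frags * header = 3674 + 4*20 = 3674 + 80 = 3754 B

4, 3754


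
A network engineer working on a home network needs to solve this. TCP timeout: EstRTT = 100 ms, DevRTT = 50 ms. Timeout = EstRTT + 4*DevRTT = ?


Given: EstRTT = 100 ms, DevRTT = 50 ms
Timeout = EstRTT + 4 * DevRTT
4 * DevRTT = 4 * 50 = 200
Timeout = 100 + 200 = 300 ms

300


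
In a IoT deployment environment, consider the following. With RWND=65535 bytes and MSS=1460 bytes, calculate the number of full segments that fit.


Given: RWND = 65535 bytes, MSS = 1460 bytes
Full segments = floor(RWND / MSS)
Full segments = floor(65535 / 1460)
Full segments = floor(44.887) = 44

44


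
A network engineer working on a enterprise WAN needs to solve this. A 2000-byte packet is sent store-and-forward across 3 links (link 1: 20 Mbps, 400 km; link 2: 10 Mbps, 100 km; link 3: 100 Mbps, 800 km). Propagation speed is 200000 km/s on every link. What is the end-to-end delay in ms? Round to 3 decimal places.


Packet = 2000 bytes = 16000 bits. Store-and-forward: sum (t_trans + t_prop) per link.
Link 1: t_trans = 16000/(20*10^6) s = 0.8000 ms; t_prop = 400/200000 s = 2.0000 ms; subtotal = 2.8000 ms
Link 2: t_trans = 16000/(10*10^6) s = 1.6000 ms; t_prop = 100/200000 s = 0.5000 ms; subtotal = 2.1000 ms
Link 3: t_trans = 16000/(100*10^6) s = 0.1600 ms; t_prop = 800/200000 s = 4.0000 ms; subtotal = 4.1600 ms
End-to-end = 2.8000 + 2.1000 + 4.1600 = 9.0600 ms -> 9.060 ms (3 dp)

9.060


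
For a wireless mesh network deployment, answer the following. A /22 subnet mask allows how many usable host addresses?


Given: subnet mask /22
Host bits = 32 - 22 = 10
Total addresses = 2^10 = 1024
Usable hosts = 1024 - 2 (network + broadcast) = 1022

1022


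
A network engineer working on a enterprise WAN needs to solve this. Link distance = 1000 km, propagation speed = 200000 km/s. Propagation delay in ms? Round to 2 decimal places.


Given: distance = 1000 km, speed = 200000 km/s
Delay = distance / speed = 1000 / 200000 seconds
Delay in ms = 1000 * 1000 / 200000
Delay = 5.0000 ms
Rounded to 2 dp = 5.00 ms

5.00


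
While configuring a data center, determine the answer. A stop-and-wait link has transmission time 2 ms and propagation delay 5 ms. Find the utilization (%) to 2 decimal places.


Given: Ttrans = 2 ms, Tprop = 5 ms
RTT = 2 * Tprop = 2 * 5 = 10 ms
U = Ttrans / (Ttrans + RTT)
U = 2 / (2 + 10)
U = 2 / 12 = 0.166667
U% = 16.67%

16.67


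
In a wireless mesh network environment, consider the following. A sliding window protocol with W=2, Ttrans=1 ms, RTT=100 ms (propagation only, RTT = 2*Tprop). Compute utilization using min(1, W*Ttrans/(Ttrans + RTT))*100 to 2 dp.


Given: W = 2, Ttrans = 1 ms, RTT = 100 ms (= 2 * Tprop, Tprop = 50 ms)
Cycle time = Ttrans + RTT = 1 + 100 = 101 ms (first packet sent until its ACK returns)
W * Ttrans = 2 * 1 = 2 ms of sending per cycle
W * Ttrans / (Ttrans + RTT) = 2 / 101 = 0.019802
U = min(1, 0.019802) = 0.019802
U% = 1.98%

1.98


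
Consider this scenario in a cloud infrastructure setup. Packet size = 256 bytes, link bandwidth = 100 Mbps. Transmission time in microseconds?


Given: packet = 256 bytes, bandwidth = 100 Mbps
Packet in bits = 256 * 8 = 2048 bits
Bandwidth = 100 * 10^6 = 100000000 bps
Time = 2048 / 100000000 seconds
Time in us = 2048 * 10^6 / 100000000 = 20.48

20.48


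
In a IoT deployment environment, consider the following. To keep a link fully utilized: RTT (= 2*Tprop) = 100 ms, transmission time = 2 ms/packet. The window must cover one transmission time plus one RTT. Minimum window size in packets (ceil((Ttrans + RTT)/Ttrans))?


Given: Ttrans = 2 ms, RTT = 100 ms (= 2 * Tprop, Tprop = 50 ms)
Time until first ACK returns = Ttrans + RTT = 2 + 100 = 102 ms
Need W * Ttrans >= Ttrans + RTT  ->  W >= (Ttrans + RTT) / Ttrans
(Ttrans + RTT) / Ttrans = 102 / 2 = 51
W_min = ceil(51) = 51

51


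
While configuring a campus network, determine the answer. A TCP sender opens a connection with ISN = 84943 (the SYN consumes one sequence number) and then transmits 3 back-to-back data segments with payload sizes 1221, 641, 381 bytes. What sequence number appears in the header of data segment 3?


The SYN occupies sequence number ISN = 84943, so the first data byte is ISN + 1 = 84944.
SEQ of data segment i = (ISN + 1) + sum of payload sizes of segments 1..i-1.
Segment 1: SEQ = 84944, payload = 1221 bytes
Segment 2: SEQ = 86165, payload = 641 bytes
Segment 3: SEQ = 86806, payload = 381 bytes
SEQ of segment 3 = 84944 + 1221 + 641 = 86806

86806


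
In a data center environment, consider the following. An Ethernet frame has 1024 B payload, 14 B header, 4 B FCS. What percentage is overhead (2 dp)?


Given: payload = 1024 B, header = 14 B, trailer = 4 B
Overhead bytes = header + trailer = 14 + 4 = 18
Total frame = payload + overhead = 1024 + 18 = 1042
Overhead % = 18 / 1042 * 100 = 1.7274% -> 1.73% (2 dp)

1.73


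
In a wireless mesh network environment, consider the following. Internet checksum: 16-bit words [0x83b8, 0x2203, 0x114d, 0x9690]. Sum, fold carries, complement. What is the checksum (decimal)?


Given words: [0x83b8, 0x2203, 0x114d, 0x9690]
Step 1: Sum all words
Raw sum = 33720 + 8707 + 4429 + 38544 = 85400
Step 2: Fold carry: (19864 + 1) = 19865
One's complement = ~19865 & 0xFFFF = 45670

45670


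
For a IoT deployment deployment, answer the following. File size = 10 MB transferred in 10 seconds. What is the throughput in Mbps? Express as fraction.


Given: file = 10 MB, time = 10 s
File in Mb = 10 * 8 = 80 Mb
Throughput = 80 / 10 Mbps
Throughput = 8 Mbps

8


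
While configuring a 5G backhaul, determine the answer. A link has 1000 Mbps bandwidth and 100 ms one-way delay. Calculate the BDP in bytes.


Given: bandwidth = 1000 Mbps, delay = 100 ms
BDP in bits = 1000 * 10^6 * 100 / 1000
BDP in bits = 100000000
BDP in bytes = 100000000 / 8 = 12500000

12500000


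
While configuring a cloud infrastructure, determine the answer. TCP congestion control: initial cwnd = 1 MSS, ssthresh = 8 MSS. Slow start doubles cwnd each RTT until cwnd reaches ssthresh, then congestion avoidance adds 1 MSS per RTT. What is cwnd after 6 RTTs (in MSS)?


RTT 0: cwnd = 1 MSS (initial)
RTT 1: cwnd = 2 MSS (slow start, doubled)
RTT 2: cwnd = 4 MSS (slow start, doubled)
RTT 3: cwnd = 8 MSS (slow start, doubled)
RTT 4: cwnd = 9 MSS (congestion avoidance, +1)
RTT 5: cwnd = 10 MSS (congestion avoidance, +1)
RTT 6: cwnd = 11 MSS (congestion avoidance, +1)

11


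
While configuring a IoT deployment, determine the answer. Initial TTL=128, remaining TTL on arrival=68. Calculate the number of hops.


Given: initial TTL = 128, received TTL = 68
Hops = initial TTL - received TTL
Hops = 128 - 68 = 60

60


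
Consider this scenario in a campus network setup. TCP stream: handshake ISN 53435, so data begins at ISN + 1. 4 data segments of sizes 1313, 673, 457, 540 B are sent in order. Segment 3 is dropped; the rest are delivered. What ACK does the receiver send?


SYN uses sequence number 53435; first data byte = ISN + 1 = 53436.
Segment 1: SEQ = 53436, len = 1313 B, covers [53436, 54748]
Segment 2: SEQ = 54749, len = 673 B, covers [54749, 55421]
Segment 3: SEQ = 55422, len = 457 B, covers [55422, 55878] [LOST]
Segment 4: SEQ = 55879, len = 540 B, covers [55879, 56418]
In-order data received: bytes [53436, 55421] (segments 1..2).
Segment 3 missing -> gap begins at byte 55422; later segments buffered out of order.
Cumulative ACK = next expected in-order byte = 53436 + 1313 + 673 = 55422

55422


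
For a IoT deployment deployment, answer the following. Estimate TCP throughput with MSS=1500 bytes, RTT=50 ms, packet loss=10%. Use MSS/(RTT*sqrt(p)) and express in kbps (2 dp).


Given: MSS = 1500 bytes, RTT = 50 ms, loss = 10%
RTT in seconds = 50 / 1000 = 0.05
Loss rate = 10% = 0.1
sqrt(loss) = sqrt(0.1) = 0.316227766017
Throughput (bytes/s) = 1500 / (0.05 * 0.316227766017) = 94868.3298
Throughput (kbps) = 94868.3298 * 8 / 1000 = 758.946638 -> 758.95 kbps (2 dp)

758.95


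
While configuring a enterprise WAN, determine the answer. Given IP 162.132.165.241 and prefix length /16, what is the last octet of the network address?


Given: IP = 162.132.165.241, prefix = /16
Subnet mask = 255.255.0.0
Last octet of IP: 241
Last octet of mask: 0
Network last octet = 241 AND 0 = 0

0
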